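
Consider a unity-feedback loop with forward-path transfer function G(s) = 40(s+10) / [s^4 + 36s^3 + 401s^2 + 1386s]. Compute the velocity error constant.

The denominator has no term below 1386s — 1 pole at s=0, type 1.
K_v = lim_{s→0} s·G(s) = 40·10 / 1386 = 200/693.

200/693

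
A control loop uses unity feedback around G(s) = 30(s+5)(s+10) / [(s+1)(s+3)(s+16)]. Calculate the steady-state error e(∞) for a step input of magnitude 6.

G(s) has no factors of s in the denominator, so the system is type 0.
K_p = lim_{s→0} G(s) = 30·5·10 / (1·3·16) = 31.25.
e_ss = 6/(1 + K_p) = 6/32.25 = 8/43.

8/43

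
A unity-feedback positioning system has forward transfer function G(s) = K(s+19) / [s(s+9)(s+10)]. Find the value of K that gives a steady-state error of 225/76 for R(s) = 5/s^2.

8

G(s) has one factor of s in the denominator, so the system is type 1.
K_v = lim_{s→0} s·G(s) = K·19 / (9·10) = (19/90)·K.
e_ss = 5/K_v = 225/76 ⇒ K_v = 76/45 ⇒ K = (76/45)/(19/90) = 8.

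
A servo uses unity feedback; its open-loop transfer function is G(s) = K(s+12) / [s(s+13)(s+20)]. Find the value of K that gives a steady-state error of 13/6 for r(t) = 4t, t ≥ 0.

40

System type = 1 (one pole at s=0).
K_v = lim_{s→0} s·G(s) = K·12 / (13·20) = (3/65)·K.
e_ss = 4/K_v = 13/6 ⇒ K_v = 24/13 ⇒ K = (24/13)/(3/65) = 40.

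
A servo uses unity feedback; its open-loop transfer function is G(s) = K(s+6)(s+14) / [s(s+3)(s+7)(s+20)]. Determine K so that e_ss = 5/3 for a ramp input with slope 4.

System type = 1 (one pole at s=0).
K_v = lim_{s→0} s·G(s) = K·6·14 / (3·7·20) = 0.2·K.
e_ss = 4/K_v = 5/3 ⇒ K_v = 2.4 ⇒ K = 2.4/0.2 = 12.

12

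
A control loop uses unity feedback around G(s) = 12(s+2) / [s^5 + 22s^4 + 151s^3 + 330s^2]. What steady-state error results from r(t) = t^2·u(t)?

Factoring s^2 from the denominator leaves a polynomial with constant term 330, so the system is type 2.
K_a = lim_{s→0} s^2·G(s) = 12·2 / 330 = 4/55.
r(t) = t^2 gives R(s) = 2/s^3.
e_ss = 2/K_a = 2/(4/55) = 27.5.

27.5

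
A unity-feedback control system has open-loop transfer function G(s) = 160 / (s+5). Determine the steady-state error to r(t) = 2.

G(s) has no factors of s in the denominator, so the system is type 0.
K_p = lim_{s→0} G(s) = 160 / (5) = 32.
e_ss = 2/(1 + K_p) = 2/33.

2/33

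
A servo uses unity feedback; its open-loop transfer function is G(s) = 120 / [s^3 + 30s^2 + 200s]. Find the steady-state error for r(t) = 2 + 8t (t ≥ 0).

The denominator has no term below 200s — 1 pole at s=0, type 1. By superposition:
  • 2: tracked with zero error.
  • 8t: e_ss = 8/K_v with K_v=0.6 → 40/3.
Total e_ss = 40/3.

40/3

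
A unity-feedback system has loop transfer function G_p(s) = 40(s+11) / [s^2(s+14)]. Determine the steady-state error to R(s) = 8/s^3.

14/55

Two free integrators in G_p(s): this is a type 2 system.
K_a = lim_{s→0} s^2·G_p(s) = 40·11 / (14) = 220/7.
r(t) = 4t^2 gives R(s) = 8/s^3.
e_ss = 8/K_a = 8/(220/7) = 14/55.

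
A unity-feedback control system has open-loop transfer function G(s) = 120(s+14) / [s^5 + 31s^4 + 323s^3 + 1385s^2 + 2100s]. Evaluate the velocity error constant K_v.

0.8

Factoring s from the denominator leaves a polynomial with constant term 2100, so the system is type 1.
K_v = lim_{s→0} s·G(s) = 120·14 / 2100 = 0.8.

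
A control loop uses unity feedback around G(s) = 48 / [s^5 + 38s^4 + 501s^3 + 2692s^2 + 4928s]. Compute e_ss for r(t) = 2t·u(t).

616/3

Factoring s from the denominator leaves a polynomial with constant term 4928, so the system is type 1.
K_v = lim_{s→0} s·G(s) = 48 / 4928 = 3/308.
e_ss = 2/K_v = 2/(3/308) = 616/3.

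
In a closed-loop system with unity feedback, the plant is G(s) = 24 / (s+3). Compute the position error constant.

The open loop has no poles at the origin → type 0 system.
K_p = lim_{s→0} G(s) = 24 / (3) = 8.

8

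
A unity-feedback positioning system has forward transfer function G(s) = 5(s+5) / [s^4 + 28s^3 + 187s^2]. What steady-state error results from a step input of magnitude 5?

Lowest-order denominator term is 187s^2, so the open loop has 2 poles at the origin → type 2 system.
A type-2 system has K_p = ∞, so it tracks a step input with zero steady-state error.

0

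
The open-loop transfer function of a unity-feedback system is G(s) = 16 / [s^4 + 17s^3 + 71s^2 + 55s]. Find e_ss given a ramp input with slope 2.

The denominator has no term below 55s — 1 pole at s=0, type 1.
K_v = lim_{s→0} s·G(s) = 16 / 55 = 16/55.
e_ss = 2/K_v = 2/(16/55) = 6.875.

6.875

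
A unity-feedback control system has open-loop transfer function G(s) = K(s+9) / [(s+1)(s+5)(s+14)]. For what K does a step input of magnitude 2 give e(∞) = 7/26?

G(s) has no factors of s in the denominator, so the system is type 0.
K_p = lim_{s→0} G(s) = K·9 / (1·5·14) = (9/70)·K.
e_ss = 2/(1 + K_p) = 7/26 ⇒ 1 + (9/70)·K = 52/7 ⇒ K = 50.

50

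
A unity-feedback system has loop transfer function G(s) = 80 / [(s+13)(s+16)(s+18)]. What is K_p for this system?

5/234

G(s) has no factors of s in the denominator, so the system is type 0.
K_p = lim_{s→0} G(s) = 80 / (13·16·18) = 5/234.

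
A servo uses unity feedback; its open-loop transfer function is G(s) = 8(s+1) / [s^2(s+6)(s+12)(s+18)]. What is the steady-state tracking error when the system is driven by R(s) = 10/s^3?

The open loop has two poles at the origin → type 2 system.
K_a = lim_{s→0} s^2·G(s) = 8·1 / (6·12·18) = 1/162.
r(t) = 5t^2 gives R(s) = 10/s^3.
e_ss = 10/K_a = 10/(1/162) = 1620.

1620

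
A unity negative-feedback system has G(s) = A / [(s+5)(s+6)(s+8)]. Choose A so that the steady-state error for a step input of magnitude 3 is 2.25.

80

The open loop has no poles at the origin → type 0 system.
K_p = lim_{s→0} G(s) = A / (5·6·8) = (1/240)·A.
e_ss = 3/(1 + K_p) = 2.25 ⇒ 1 + (1/240)·A = 4/3 ⇒ A = 80.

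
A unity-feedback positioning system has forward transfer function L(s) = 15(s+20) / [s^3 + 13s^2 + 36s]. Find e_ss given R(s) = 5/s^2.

Lowest-order denominator term is 36s, so the open loop has 1 pole at the origin → type 1 system.
K_v = lim_{s→0} s·L(s) = 15·20 / 36 = 25/3.
e_ss = 5/K_v = 5/(25/3) = 0.6.

0.6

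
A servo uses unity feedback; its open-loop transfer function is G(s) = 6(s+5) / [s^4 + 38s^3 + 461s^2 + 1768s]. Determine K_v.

15/884

Lowest-order denominator term is 1768s, so the open loop has 1 pole at the origin → type 1 system.
K_v = lim_{s→0} s·G(s) = 6·5 / 1768 = 15/884.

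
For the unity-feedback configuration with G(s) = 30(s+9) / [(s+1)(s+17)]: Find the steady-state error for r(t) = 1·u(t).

System type = 0 (no poles at s=0).
K_p = lim_{s→0} G(s) = 30·9 / (1·17) = 270/17.
e_ss = 1/(1 + K_p) = 1/(287/17) = 17/287.

17/287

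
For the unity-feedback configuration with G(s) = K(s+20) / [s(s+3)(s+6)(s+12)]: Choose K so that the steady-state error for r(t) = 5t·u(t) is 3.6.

15

One free integrator in G(s): this is a type 1 system.
K_v = lim_{s→0} s·G(s) = K·20 / (3·6·12) = (5/54)·K.
e_ss = 5/K_v = 3.6 ⇒ K_v = 25/18 ⇒ K = (25/18)/(5/54) = 15.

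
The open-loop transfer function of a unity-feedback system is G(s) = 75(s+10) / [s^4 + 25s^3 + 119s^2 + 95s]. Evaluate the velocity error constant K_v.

Factoring s from the denominator leaves a polynomial with constant term 95, so the system is type 1.
K_v = lim_{s→0} s·G(s) = 75·10 / 95 = 150/19.

150/19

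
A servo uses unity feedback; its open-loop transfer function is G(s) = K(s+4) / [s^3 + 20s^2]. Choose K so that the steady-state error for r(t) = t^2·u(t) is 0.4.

Lowest-order denominator term is 20s^2, so the open loop has 2 poles at the origin → type 2 system.
K_a = lim_{s→0} s^2·G(s) = K·4 / 20 = 0.2·K.
e_ss = 2/K_a = 0.4 ⇒ K_a = 5 ⇒ K = 5/0.2 = 25.

25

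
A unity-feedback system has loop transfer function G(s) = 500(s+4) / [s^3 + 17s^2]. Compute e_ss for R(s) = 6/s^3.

Factoring s^2 from the denominator leaves a polynomial with constant term 17, so the system is type 2.
K_a = lim_{s→0} s^2·G(s) = 500·4 / 17 = 2000/17.
r(t) = 3t^2 gives R(s) = 6/s^3.
e_ss = 6/K_a = 6/(2000/17) = 0.051.

0.051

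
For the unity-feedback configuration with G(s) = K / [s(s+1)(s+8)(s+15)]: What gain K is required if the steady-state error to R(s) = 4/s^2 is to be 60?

The open loop has one pole at the origin → type 1 system.
K_v = lim_{s→0} s·G(s) = K / (1·8·15) = (1/120)·K.
e_ss = 4/K_v = 60 ⇒ K_v = 1/15 ⇒ K = (1/15)/(1/120) = 8.

8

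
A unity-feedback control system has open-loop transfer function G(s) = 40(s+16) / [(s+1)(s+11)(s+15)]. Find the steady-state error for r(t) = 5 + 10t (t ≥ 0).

G(s) has no factors of s in the denominator, so the system is type 0. Treating each term separately:
  • 5: e_ss = 5/(1+K_p) with K_p=128/33 → 165/161.
  • 10t: a type-0 system cannot track it, e_ss → ∞.
The unbounded component dominates.

infinity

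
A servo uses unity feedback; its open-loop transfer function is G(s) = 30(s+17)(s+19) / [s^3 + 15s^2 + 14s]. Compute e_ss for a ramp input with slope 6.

Factoring s from the denominator leaves a polynomial with constant term 14, so the system is type 1.
K_v = lim_{s→0} s·G(s) = 30·17·19 / 14 = 4845/7.
e_ss = 6/K_v = 6/(4845/7) = 14/1615.

14/1615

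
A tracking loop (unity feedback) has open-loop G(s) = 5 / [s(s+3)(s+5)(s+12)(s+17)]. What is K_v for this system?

1/612

System type = 1 (one pole at s=0).
K_v = lim_{s→0} s·G(s) = 5 / (3·5·12·17) = 1/612.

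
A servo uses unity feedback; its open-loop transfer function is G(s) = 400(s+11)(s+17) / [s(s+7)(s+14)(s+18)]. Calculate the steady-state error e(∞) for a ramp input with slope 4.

One free integrator in G(s): this is a type 1 system.
K_v = lim_{s→0} s·G(s) = 400·11·17 / (7·14·18) = 18700/441.
e_ss = 4/K_v = 4/(18700/441) = 441/4675.

441/4675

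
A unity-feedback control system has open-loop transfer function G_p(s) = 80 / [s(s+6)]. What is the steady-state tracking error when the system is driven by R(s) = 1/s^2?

One free integrator in G_p(s): this is a type 1 system.
K_v = lim_{s→0} s·G_p(s) = 80 / (6) = 40/3.
e_ss = 1/K_v = 1/(40/3) = 0.075.

0.075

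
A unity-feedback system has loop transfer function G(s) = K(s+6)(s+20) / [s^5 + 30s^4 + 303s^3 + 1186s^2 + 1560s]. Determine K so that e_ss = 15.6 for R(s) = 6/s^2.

5

Factoring s from the denominator leaves a polynomial with constant term 1560, so the system is type 1.
K_v = lim_{s→0} s·G(s) = K·6·20 / 1560 = (1/13)·K.
e_ss = 6/K_v = 15.6 ⇒ K_v = 5/13 ⇒ K = (5/13)/(1/13) = 5.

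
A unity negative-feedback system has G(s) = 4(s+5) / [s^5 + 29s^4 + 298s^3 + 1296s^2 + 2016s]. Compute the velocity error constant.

5/504

Factoring s from the denominator leaves a polynomial with constant term 2016, so the system is type 1.
K_v = lim_{s→0} s·G(s) = 4·5 / 2016 = 5/504.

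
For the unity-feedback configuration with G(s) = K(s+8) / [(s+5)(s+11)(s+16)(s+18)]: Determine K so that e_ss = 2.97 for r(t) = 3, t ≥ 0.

No free integrators in G(s): this is a type 0 system.
K_p = lim_{s→0} G(s) = K·8 / (5·11·16·18) = (1/1980)·K.
e_ss = 3/(1 + K_p) = 2.97 ⇒ 1 + (1/1980)·K = 100/99 ⇒ K = 20.

20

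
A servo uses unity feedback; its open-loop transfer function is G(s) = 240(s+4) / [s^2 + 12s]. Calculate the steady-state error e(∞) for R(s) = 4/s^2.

Lowest-order denominator term is 12s, so the open loop has 1 pole at the origin → type 1 system.
K_v = lim_{s→0} s·G(s) = 240·4 / 12 = 80.
e_ss = 4/K_v = 4/80 = 0.05.

0.05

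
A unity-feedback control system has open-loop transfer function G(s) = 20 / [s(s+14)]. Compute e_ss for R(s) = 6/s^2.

4.2

The open loop has one pole at the origin → type 1 system.
K_v = lim_{s→0} s·G(s) = 20 / (14) = 10/7.
e_ss = 6/K_v = 6/(10/7) = 4.2.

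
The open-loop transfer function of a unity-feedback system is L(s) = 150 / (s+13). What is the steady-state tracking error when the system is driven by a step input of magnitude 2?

L(s) has no factors of s in the denominator, so the system is type 0.
K_p = lim_{s→0} L(s) = 150 / (13) = 150/13.
e_ss = 2/(1 + K_p) = 2/(163/13) = 26/163.

26/163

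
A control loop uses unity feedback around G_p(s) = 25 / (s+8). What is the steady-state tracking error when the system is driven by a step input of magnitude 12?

The open loop has no poles at the origin → type 0 system.
K_p = lim_{s→0} G_p(s) = 25 / (8) = 3.125.
e_ss = 12/(1 + K_p) = 12/4.125 = 32/11.

32/11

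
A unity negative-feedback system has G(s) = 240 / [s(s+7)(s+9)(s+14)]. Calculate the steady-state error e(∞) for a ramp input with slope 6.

The open loop has one pole at the origin → type 1 system.
K_v = lim_{s→0} s·G(s) = 240 / (7·9·14) = 40/147.
e_ss = 6/K_v = 6/(40/147) = 22.05.

22.05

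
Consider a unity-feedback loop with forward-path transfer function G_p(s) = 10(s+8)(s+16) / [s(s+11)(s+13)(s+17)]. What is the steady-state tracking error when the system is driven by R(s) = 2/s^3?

System type = 1 (one pole at s=0).
For a type-1 system K_a = 0, so e_ss to a parabolic input is unbounded.

infinity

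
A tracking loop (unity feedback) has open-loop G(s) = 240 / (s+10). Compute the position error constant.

24

System type = 0 (no poles at s=0).
K_p = lim_{s→0} G(s) = 240 / (10) = 24.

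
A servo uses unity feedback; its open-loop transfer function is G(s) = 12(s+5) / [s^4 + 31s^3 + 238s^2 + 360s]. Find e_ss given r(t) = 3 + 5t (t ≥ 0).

30

Lowest-order denominator term is 360s, so the open loop has 1 pole at the origin → type 1 system. By superposition:
  • 3: tracked with zero error.
  • 5t: e_ss = 5/K_v with K_v=1/6 → 30.
Total e_ss = 30.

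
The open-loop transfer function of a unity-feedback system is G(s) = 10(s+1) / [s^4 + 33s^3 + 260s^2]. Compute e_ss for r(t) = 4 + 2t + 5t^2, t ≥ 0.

Factoring s^2 from the denominator leaves a polynomial with constant term 260, so the system is type 2. By superposition:
  • 4: tracked with zero error.
  • 2t: tracked with zero error.
  • 5t^2: e_ss = 10/K_a with K_a=1/26 → 260.
Total e_ss = 260.

260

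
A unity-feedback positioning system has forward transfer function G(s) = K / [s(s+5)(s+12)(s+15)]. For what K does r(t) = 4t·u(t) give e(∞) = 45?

80

The open loop has one pole at the origin → type 1 system.
K_v = lim_{s→0} s·G(s) = K / (5·12·15) = (1/900)·K.
e_ss = 4/K_v = 45 ⇒ K_v = 4/45 ⇒ K = (4/45)/(1/900) = 80.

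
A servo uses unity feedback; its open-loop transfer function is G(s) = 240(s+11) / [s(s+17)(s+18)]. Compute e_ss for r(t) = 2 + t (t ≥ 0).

One free integrator in G(s): this is a type 1 system. Treating each term separately:
  • 2: tracked with zero error.
  • t: e_ss = 1/K_v with K_v=440/51 → 51/440.
Total e_ss = 51/440.

51/440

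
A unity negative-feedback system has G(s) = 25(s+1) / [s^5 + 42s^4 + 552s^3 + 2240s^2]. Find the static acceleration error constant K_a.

Factoring s^2 from the denominator leaves a polynomial with constant term 2240, so the system is type 2.
K_a = lim_{s→0} s^2·G(s) = 25·1 / 2240 = 5/448.

5/448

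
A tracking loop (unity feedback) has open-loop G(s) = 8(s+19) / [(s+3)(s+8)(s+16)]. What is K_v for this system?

No free integrators in G(s): this is a type 0 system.
K_v = lim_{s→0} s·G(s) = 0 (the extra factor of s kills the finite limit).

0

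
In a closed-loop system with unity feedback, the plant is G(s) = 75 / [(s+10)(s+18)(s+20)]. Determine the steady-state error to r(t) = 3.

144/49

System type = 0 (no poles at s=0).
K_p = lim_{s→0} G(s) = 75 / (10·18·20) = 1/48.
e_ss = 3/(1 + K_p) = 3/(49/48) = 144/49.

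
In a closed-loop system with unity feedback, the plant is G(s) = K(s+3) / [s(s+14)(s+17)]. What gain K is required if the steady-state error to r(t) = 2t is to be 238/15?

System type = 1 (one pole at s=0).
K_v = lim_{s→0} s·G(s) = K·3 / (14·17) = (3/238)·K.
e_ss = 2/K_v = 238/15 ⇒ K_v = 15/119 ⇒ K = (15/119)/(3/238) = 10.

10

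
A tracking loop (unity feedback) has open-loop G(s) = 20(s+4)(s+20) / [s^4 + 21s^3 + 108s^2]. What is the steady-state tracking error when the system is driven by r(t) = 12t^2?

Lowest-order denominator term is 108s^2, so the open loop has 2 poles at the origin → type 2 system.
K_a = lim_{s→0} s^2·G(s) = 20·4·20 / 108 = 400/27.
r(t) = 12t^2 gives R(s) = 24/s^3.
e_ss = 24/K_a = 24/(400/27) = 1.62.

1.62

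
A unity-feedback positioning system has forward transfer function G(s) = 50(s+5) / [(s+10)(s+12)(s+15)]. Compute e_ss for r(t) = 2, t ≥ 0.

72/41

G(s) has no factors of s in the denominator, so the system is type 0.
K_p = lim_{s→0} G(s) = 50·5 / (10·12·15) = 5/36.
e_ss = 2/(1 + K_p) = 2/(41/36) = 72/41.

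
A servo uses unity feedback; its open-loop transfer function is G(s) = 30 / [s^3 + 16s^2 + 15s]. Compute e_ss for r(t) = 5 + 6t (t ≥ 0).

3

The denominator has no term below 15s — 1 pole at s=0, type 1. Treating each term separately:
  • 5: tracked with zero error.
  • 6t: e_ss = 6/K_v with K_v=2 → 3.
Total e_ss = 3.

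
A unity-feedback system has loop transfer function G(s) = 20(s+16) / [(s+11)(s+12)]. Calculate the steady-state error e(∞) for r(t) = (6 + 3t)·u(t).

infinity

System type = 0 (no poles at s=0). By superposition:
  • 6: e_ss = 6/(1+K_p) with K_p=80/33 → 198/113.
  • 3t: a type-0 system cannot track it, e_ss → ∞.
The unbounded component dominates.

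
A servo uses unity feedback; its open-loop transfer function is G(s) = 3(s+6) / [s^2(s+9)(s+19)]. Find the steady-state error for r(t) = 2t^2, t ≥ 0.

38

G(s) has two factors of s in the denominator, so the system is type 2.
K_a = lim_{s→0} s^2·G(s) = 3·6 / (9·19) = 2/19.
r(t) = 2t^2 gives R(s) = 4/s^3.
e_ss = 4/K_a = 4/(2/19) = 38.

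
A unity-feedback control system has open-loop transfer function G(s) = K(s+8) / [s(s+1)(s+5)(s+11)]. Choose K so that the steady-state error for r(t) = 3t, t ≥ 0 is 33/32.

One free integrator in G(s): this is a type 1 system.
K_v = lim_{s→0} s·G(s) = K·8 / (1·5·11) = (8/55)·K.
e_ss = 3/K_v = 33/32 ⇒ K_v = 32/11 ⇒ K = (32/11)/(8/55) = 20.

20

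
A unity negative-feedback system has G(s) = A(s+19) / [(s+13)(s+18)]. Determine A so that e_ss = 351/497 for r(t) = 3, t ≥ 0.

G(s) has no factors of s in the denominator, so the system is type 0.
K_p = lim_{s→0} G(s) = A·19 / (13·18) = (19/234)·A.
e_ss = 3/(1 + K_p) = 351/497 ⇒ 1 + (19/234)·A = 497/117 ⇒ A = 40.

40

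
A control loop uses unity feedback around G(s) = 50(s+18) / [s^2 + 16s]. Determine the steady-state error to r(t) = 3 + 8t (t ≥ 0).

32/225

Lowest-order denominator term is 16s, so the open loop has 1 pole at the origin → type 1 system. By superposition:
  • 3: tracked with zero error.
  • 8t: e_ss = 8/K_v with K_v=56.25 → 32/225.
Total e_ss = 32/225.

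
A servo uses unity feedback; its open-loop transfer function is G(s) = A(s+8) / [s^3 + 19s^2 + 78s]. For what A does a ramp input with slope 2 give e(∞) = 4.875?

Lowest-order denominator term is 78s, so the open loop has 1 pole at the origin → type 1 system.
K_v = lim_{s→0} s·G(s) = A·8 / 78 = (4/39)·A.
e_ss = 2/K_v = 4.875 ⇒ K_v = 16/39 ⇒ A = (16/39)/(4/39) = 4.

4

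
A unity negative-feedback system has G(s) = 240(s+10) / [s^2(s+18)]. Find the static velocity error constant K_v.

K_v = lim_{s→0} s·G(s); with 2 poles at the origin the limit diverges, so K_v = ∞.

infinity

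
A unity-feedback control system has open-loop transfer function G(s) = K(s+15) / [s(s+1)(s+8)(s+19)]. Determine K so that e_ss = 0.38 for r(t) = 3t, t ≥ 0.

80

The open loop has one pole at the origin → type 1 system.
K_v = lim_{s→0} s·G(s) = K·15 / (1·8·19) = (15/152)·K.
e_ss = 3/K_v = 0.38 ⇒ K_v = 150/19 ⇒ K = (150/19)/(15/152) = 80.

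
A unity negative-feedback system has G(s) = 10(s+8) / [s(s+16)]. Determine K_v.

5

System type = 1 (one pole at s=0).
K_v = lim_{s→0} s·G(s) = 10·8 / (16) = 5.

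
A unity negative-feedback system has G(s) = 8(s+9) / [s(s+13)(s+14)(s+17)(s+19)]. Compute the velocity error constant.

The open loop has one pole at the origin → type 1 system.
K_v = lim_{s→0} s·G(s) = 8·9 / (13·14·17·19) = 36/29393.

36/29393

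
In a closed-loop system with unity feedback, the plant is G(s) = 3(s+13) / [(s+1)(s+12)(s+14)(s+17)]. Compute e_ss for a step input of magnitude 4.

3808/965

System type = 0 (no poles at s=0).
K_p = lim_{s→0} G(s) = 3·13 / (1·12·14·17) = 13/952.
e_ss = 4/(1 + K_p) = 4/(965/952) = 3808/965.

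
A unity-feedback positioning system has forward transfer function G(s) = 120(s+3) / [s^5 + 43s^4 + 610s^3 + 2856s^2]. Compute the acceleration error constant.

Lowest-order denominator term is 2856s^2, so the open loop has 2 poles at the origin → type 2 system.
K_a = lim_{s→0} s^2·G(s) = 120·3 / 2856 = 15/119.

15/119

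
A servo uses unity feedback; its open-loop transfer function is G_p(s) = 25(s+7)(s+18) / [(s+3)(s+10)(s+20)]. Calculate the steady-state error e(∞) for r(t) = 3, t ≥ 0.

G_p(s) has no factors of s in the denominator, so the system is type 0.
K_p = lim_{s→0} G_p(s) = 25·7·18 / (3·10·20) = 5.25.
e_ss = 3/(1 + K_p) = 3/6.25 = 0.48.

0.48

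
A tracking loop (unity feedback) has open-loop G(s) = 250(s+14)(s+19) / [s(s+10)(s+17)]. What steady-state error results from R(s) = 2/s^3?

System type = 1 (one pole at s=0).
For a type-1 system K_a = 0, so e_ss to a parabolic input is unbounded.

infinity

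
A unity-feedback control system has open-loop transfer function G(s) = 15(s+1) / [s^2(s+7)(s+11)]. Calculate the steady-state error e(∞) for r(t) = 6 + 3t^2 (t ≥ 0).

30.8

G(s) has two factors of s in the denominator, so the system is type 2. Taking each input component in turn:
  • 6: tracked with zero error.
  • 3t^2: e_ss = 6/K_a with K_a=15/77 → 30.8.
Total e_ss = 30.8.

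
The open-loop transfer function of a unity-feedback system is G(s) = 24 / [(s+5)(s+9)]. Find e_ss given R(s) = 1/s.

15/23

G(s) has no factors of s in the denominator, so the system is type 0.
K_p = lim_{s→0} G(s) = 24 / (5·9) = 8/15.
e_ss = 1/(1 + K_p) = 1/(23/15) = 15/23.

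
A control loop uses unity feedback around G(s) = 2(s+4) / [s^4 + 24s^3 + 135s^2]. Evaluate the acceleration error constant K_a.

Factoring s^2 from the denominator leaves a polynomial with constant term 135, so the system is type 2.
K_a = lim_{s→0} s^2·G(s) = 2·4 / 135 = 8/135.

8/135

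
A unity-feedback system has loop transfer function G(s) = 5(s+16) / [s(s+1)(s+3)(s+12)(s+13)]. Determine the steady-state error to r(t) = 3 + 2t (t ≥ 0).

System type = 1 (one pole at s=0). Taking each input component in turn:
  • 3: tracked with zero error.
  • 2t: e_ss = 2/K_v with K_v=20/117 → 11.7.
Total e_ss = 11.7.

11.7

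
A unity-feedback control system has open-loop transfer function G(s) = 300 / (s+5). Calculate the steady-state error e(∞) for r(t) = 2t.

infinity

The open loop has no poles at the origin → type 0 system.
For a type-0 system K_v = 0, so e_ss to a ramp input is unbounded.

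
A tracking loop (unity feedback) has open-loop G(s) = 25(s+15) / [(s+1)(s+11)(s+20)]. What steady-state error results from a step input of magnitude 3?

No free integrators in G(s): this is a type 0 system.
K_p = lim_{s→0} G(s) = 25·15 / (1·11·20) = 75/44.
e_ss = 3/(1 + K_p) = 3/(119/44) = 132/119.

132/119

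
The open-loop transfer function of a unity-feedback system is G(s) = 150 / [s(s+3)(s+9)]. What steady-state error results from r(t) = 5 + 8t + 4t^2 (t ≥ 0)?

G(s) has one factor of s in the denominator, so the system is type 1. By superposition:
  • 5: tracked with zero error.
  • 8t: e_ss = 8/K_v with K_v=50/9 → 1.44.
  • 4t^2: a type-1 system cannot track it, e_ss → ∞.
The unbounded component dominates.

infinity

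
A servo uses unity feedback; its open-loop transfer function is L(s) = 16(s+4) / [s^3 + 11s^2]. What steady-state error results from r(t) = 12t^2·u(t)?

Lowest-order denominator term is 11s^2, so the open loop has 2 poles at the origin → type 2 system.
K_a = lim_{s→0} s^2·L(s) = 16·4 / 11 = 64/11.
r(t) = 12t^2 gives R(s) = 24/s^3.
e_ss = 24/K_a = 24/(64/11) = 4.125.

4.125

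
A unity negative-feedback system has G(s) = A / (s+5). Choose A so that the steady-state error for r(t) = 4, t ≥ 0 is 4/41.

200

G(s) has no factors of s in the denominator, so the system is type 0.
K_p = lim_{s→0} G(s) = A / (5) = 0.2·A.
e_ss = 4/(1 + K_p) = 4/41 ⇒ 1 + 0.2·A = 41 ⇒ A = 200.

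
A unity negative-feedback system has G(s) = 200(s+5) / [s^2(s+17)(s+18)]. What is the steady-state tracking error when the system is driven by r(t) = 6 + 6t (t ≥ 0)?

The open loop has two poles at the origin → type 2 system. Treating each term separately:
  • 6: tracked with zero error.
  • 6t: tracked with zero error.
Total e_ss = 0.

0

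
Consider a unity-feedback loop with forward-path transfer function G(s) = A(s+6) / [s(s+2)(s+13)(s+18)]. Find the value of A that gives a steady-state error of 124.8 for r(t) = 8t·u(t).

G(s) has one factor of s in the denominator, so the system is type 1.
K_v = lim_{s→0} s·G(s) = A·6 / (2·13·18) = (1/78)·A.
e_ss = 8/K_v = 124.8 ⇒ K_v = 5/78 ⇒ A = (5/78)/(1/78) = 5.

5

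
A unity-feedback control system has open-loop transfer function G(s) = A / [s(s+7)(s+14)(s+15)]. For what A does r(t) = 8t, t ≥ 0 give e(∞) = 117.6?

100

One free integrator in G(s): this is a type 1 system.
K_v = lim_{s→0} s·G(s) = A / (7·14·15) = (1/1470)·A.
e_ss = 8/K_v = 117.6 ⇒ K_v = 10/147 ⇒ A = (10/147)/(1/1470) = 100.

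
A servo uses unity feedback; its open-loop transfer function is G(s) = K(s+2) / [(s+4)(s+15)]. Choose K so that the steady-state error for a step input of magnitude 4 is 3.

System type = 0 (no poles at s=0).
K_p = lim_{s→0} G(s) = K·2 / (4·15) = (1/30)·K.
e_ss = 4/(1 + K_p) = 3 ⇒ 1 + (1/30)·K = 4/3 ⇒ K = 10.

10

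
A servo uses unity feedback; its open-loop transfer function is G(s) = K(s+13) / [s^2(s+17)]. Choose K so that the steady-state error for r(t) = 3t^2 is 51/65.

10

G(s) has two factors of s in the denominator, so the system is type 2.
K_a = lim_{s→0} s^2·G(s) = K·13 / (17) = (13/17)·K.
e_ss = 6/K_a = 51/65 ⇒ K_a = 130/17 ⇒ K = (130/17)/(13/17) = 10.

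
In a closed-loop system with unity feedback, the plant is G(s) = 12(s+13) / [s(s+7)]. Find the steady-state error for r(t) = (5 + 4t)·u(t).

One free integrator in G(s): this is a type 1 system. Treating each term separately:
  • 5: tracked with zero error.
  • 4t: e_ss = 4/K_v with K_v=156/7 → 7/39.
Total e_ss = 7/39.

7/39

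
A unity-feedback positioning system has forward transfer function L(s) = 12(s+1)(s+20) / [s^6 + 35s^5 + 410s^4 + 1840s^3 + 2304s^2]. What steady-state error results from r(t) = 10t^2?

192

The denominator has no term below 2304s^2 — 2 poles at s=0, type 2.
K_a = lim_{s→0} s^2·L(s) = 12·1·20 / 2304 = 5/48.
r(t) = 10t^2 gives R(s) = 20/s^3.
e_ss = 20/K_a = 20/(5/48) = 192.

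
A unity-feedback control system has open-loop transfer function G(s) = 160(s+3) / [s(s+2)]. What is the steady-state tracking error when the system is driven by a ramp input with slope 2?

G(s) has one factor of s in the denominator, so the system is type 1.
K_v = lim_{s→0} s·G(s) = 160·3 / (2) = 240.
e_ss = 2/K_v = 2/240 = 1/120.

1/120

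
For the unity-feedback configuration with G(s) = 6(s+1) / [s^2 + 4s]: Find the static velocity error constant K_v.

Factoring s from the denominator leaves a polynomial with constant term 4, so the system is type 1.
K_v = lim_{s→0} s·G(s) = 6·1 / 4 = 1.5.

1.5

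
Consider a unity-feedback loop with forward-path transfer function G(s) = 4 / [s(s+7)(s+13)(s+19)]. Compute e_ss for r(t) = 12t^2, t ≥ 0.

infinity

G(s) has one factor of s in the denominator, so the system is type 1.
For a type-1 system K_a = 0, so e_ss to a parabolic input is unbounded.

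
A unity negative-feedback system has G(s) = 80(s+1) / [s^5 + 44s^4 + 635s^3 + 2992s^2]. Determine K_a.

The denominator has no term below 2992s^2 — 2 poles at s=0, type 2.
K_a = lim_{s→0} s^2·G(s) = 80·1 / 2992 = 5/187.

5/187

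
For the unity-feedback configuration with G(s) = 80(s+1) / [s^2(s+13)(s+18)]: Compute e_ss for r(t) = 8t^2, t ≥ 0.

Two free integrators in G(s): this is a type 2 system.
K_a = lim_{s→0} s^2·G(s) = 80·1 / (13·18) = 40/117.
r(t) = 8t^2 gives R(s) = 16/s^3.
e_ss = 16/K_a = 16/(40/117) = 46.8.

46.8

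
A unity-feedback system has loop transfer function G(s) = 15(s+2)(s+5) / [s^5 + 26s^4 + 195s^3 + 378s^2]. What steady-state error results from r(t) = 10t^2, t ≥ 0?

50.4

The denominator has no term below 378s^2 — 2 poles at s=0, type 2.
K_a = lim_{s→0} s^2·G(s) = 15·2·5 / 378 = 25/63.
r(t) = 10t^2 gives R(s) = 20/s^3.
e_ss = 20/K_a = 20/(25/63) = 50.4.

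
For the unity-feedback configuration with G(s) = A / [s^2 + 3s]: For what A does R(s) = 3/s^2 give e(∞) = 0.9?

10

Lowest-order denominator term is 3s, so the open loop has 1 pole at the origin → type 1 system.
K_v = lim_{s→0} s·G(s) = A / 3 = (1/3)·A.
e_ss = 3/K_v = 0.9 ⇒ K_v = 10/3 ⇒ A = (10/3)/(1/3) = 10.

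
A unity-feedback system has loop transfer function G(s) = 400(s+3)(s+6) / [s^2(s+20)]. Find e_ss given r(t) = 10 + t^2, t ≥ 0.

1/180

G(s) has two factors of s in the denominator, so the system is type 2. Treating each term separately:
  • 10: tracked with zero error.
  • t^2: e_ss = 2/K_a with K_a=360 → 1/180.
Total e_ss = 1/180.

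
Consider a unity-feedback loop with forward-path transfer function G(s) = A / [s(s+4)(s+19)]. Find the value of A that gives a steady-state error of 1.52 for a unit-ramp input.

G(s) has one factor of s in the denominator, so the system is type 1.
K_v = lim_{s→0} s·G(s) = A / (4·19) = (1/76)·A.
e_ss = 1/K_v = 1.52 ⇒ K_v = 25/38 ⇒ A = (25/38)/(1/76) = 50.

50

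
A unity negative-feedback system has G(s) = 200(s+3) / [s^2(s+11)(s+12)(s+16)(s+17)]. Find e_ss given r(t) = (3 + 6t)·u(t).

0

Two free integrators in G(s): this is a type 2 system. By superposition:
  • 3: tracked with zero error.
  • 6t: tracked with zero error.
Total e_ss = 0.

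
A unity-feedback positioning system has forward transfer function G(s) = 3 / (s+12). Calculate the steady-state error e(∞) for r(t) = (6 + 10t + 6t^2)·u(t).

System type = 0 (no poles at s=0). Taking each input component in turn:
  • 6: e_ss = 6/(1+K_p) with K_p=0.25 → 4.8.
  • 10t: a type-0 system cannot track it, e_ss → ∞.
  • 6t^2: a type-0 system cannot track it, e_ss → ∞.
The unbounded component dominates.

infinity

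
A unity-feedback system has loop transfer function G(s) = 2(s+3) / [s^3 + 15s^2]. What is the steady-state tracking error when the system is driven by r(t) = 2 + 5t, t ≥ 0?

Factoring s^2 from the denominator leaves a polynomial with constant term 15, so the system is type 2. Taking each input component in turn:
  • 2: tracked with zero error.
  • 5t: tracked with zero error.
Total e_ss = 0.

0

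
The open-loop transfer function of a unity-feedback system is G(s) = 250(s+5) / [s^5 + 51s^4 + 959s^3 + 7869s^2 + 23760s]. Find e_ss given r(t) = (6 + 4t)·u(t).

76.032

Factoring s from the denominator leaves a polynomial with constant term 23760, so the system is type 1. By superposition:
  • 6: tracked with zero error.
  • 4t: e_ss = 4/K_v with K_v=125/2376 → 76.032.
Total e_ss = 76.032.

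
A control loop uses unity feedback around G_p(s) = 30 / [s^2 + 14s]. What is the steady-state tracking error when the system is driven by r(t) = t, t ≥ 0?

Factoring s from the denominator leaves a polynomial with constant term 14, so the system is type 1.
K_v = lim_{s→0} s·G_p(s) = 30 / 14 = 15/7.
e_ss = 1/K_v = 1/(15/7) = 7/15.

7/15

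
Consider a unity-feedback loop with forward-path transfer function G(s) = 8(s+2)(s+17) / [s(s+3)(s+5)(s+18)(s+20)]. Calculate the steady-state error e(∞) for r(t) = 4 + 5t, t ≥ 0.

3375/34

One free integrator in G(s): this is a type 1 system. By superposition:
  • 4: tracked with zero error.
  • 5t: e_ss = 5/K_v with K_v=34/675 → 3375/34.
Total e_ss = 3375/34.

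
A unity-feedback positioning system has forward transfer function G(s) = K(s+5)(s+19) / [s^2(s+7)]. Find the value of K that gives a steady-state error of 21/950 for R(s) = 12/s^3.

G(s) has two factors of s in the denominator, so the system is type 2.
K_a = lim_{s→0} s^2·G(s) = K·5·19 / (7) = (95/7)·K.
e_ss = 12/K_a = 21/950 ⇒ K_a = 3800/7 ⇒ K = (3800/7)/(95/7) = 40.

40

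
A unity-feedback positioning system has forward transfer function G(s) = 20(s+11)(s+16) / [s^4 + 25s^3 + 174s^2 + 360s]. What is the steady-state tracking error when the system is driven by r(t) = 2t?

9/44

The denominator has no term below 360s — 1 pole at s=0, type 1.
K_v = lim_{s→0} s·G(s) = 20·11·16 / 360 = 88/9.
e_ss = 2/K_v = 2/(88/9) = 9/44.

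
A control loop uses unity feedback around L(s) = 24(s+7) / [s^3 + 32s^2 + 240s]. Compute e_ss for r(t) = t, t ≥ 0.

Factoring s from the denominator leaves a polynomial with constant term 240, so the system is type 1.
K_v = lim_{s→0} s·L(s) = 24·7 / 240 = 0.7.
e_ss = 1/K_v = 1/0.7 = 10/7.

10/7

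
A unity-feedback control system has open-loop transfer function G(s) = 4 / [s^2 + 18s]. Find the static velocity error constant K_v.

Lowest-order denominator term is 18s, so the open loop has 1 pole at the origin → type 1 system.
K_v = lim_{s→0} s·G(s) = 4 / 18 = 2/9.

2/9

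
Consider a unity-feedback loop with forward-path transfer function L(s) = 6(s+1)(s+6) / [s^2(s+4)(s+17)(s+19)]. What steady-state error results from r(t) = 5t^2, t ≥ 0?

Two free integrators in L(s): this is a type 2 system.
K_a = lim_{s→0} s^2·L(s) = 6·1·6 / (4·17·19) = 9/323.
r(t) = 5t^2 gives R(s) = 10/s^3.
e_ss = 10/K_a = 10/(9/323) = 3230/9.

3230/9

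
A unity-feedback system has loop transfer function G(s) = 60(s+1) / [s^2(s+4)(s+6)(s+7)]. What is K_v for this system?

K_v = lim_{s→0} s·G(s); with 2 poles at the origin the limit diverges, so K_v = ∞.

infinity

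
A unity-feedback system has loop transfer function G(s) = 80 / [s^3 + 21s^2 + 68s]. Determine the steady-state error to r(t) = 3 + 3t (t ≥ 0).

2.55

The denominator has no term below 68s — 1 pole at s=0, type 1. By superposition:
  • 3: tracked with zero error.
  • 3t: e_ss = 3/K_v with K_v=20/17 → 2.55.
Total e_ss = 2.55.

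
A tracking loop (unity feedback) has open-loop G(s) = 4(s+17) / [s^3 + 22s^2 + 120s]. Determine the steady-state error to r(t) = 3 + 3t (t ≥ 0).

The denominator has no term below 120s — 1 pole at s=0, type 1. Treating each term separately:
  • 3: tracked with zero error.
  • 3t: e_ss = 3/K_v with K_v=17/30 → 90/17.
Total e_ss = 90/17.

90/17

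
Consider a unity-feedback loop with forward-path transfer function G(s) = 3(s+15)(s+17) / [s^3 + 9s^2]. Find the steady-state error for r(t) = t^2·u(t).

The denominator has no term below 9s^2 — 2 poles at s=0, type 2.
K_a = lim_{s→0} s^2·G(s) = 3·15·17 / 9 = 85.
r(t) = t^2 gives R(s) = 2/s^3.
e_ss = 2/K_a = 2/85.

2/85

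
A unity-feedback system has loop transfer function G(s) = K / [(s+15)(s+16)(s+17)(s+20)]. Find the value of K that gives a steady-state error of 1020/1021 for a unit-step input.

80

System type = 0 (no poles at s=0).
K_p = lim_{s→0} G(s) = K / (15·16·17·20) = (1/81600)·K.
e_ss = 1/(1 + K_p) = 1020/1021 ⇒ 1 + (1/81600)·K = 1021/1020 ⇒ K = 80.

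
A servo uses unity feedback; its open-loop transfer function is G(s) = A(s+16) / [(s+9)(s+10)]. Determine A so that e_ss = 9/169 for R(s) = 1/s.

100

No free integrators in G(s): this is a type 0 system.
K_p = lim_{s→0} G(s) = A·16 / (9·10) = (8/45)·A.
e_ss = 1/(1 + K_p) = 9/169 ⇒ 1 + (8/45)·A = 169/9 ⇒ A = 100.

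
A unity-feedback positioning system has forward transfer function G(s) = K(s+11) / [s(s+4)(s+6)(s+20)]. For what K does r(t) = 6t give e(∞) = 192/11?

15

The open loop has one pole at the origin → type 1 system.
K_v = lim_{s→0} s·G(s) = K·11 / (4·6·20) = (11/480)·K.
e_ss = 6/K_v = 192/11 ⇒ K_v = 11/32 ⇒ K = (11/32)/(11/480) = 15.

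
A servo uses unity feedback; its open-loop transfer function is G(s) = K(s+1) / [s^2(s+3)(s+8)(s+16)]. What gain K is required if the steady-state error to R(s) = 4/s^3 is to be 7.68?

System type = 2 (two poles at s=0).
K_a = lim_{s→0} s^2·G(s) = K·1 / (3·8·16) = (1/384)·K.
e_ss = 4/K_a = 7.68 ⇒ K_a = 25/48 ⇒ K = (25/48)/(1/384) = 200.

200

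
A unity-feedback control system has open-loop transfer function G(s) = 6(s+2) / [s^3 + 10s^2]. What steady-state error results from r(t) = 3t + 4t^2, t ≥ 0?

Factoring s^2 from the denominator leaves a polynomial with constant term 10, so the system is type 2. Treating each term separately:
  • 3t: tracked with zero error.
  • 4t^2: e_ss = 8/K_a with K_a=1.2 → 20/3.
Total e_ss = 20/3.

20/3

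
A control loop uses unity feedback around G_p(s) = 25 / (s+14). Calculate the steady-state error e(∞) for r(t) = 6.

28/13

System type = 0 (no poles at s=0).
K_p = lim_{s→0} G_p(s) = 25 / (14) = 25/14.
e_ss = 6/(1 + K_p) = 6/(39/14) = 28/13.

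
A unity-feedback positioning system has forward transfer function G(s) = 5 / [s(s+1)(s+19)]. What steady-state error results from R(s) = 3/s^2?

11.4

System type = 1 (one pole at s=0).
K_v = lim_{s→0} s·G(s) = 5 / (1·19) = 5/19.
e_ss = 3/K_v = 3/(5/19) = 11.4.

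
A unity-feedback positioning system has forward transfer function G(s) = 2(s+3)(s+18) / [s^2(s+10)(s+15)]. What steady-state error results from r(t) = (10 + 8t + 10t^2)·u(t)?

250/9

System type = 2 (two poles at s=0). Taking each input component in turn:
  • 10: tracked with zero error.
  • 8t: tracked with zero error.
  • 10t^2: e_ss = 20/K_a with K_a=0.72 → 250/9.
Total e_ss = 250/9.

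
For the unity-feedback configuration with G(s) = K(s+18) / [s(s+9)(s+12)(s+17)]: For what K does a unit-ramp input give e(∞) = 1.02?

System type = 1 (one pole at s=0).
K_v = lim_{s→0} s·G(s) = K·18 / (9·12·17) = (1/102)·K.
e_ss = 1/K_v = 1.02 ⇒ K_v = 50/51 ⇒ K = (50/51)/(1/102) = 100.

100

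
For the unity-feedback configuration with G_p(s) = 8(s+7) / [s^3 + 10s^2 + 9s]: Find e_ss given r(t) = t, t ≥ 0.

9/56

Factoring s from the denominator leaves a polynomial with constant term 9, so the system is type 1.
K_v = lim_{s→0} s·G_p(s) = 8·7 / 9 = 56/9.
e_ss = 1/K_v = 1/(56/9) = 9/56.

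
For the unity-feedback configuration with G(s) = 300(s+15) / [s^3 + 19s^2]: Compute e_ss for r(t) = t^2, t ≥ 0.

19/2250

The denominator has no term below 19s^2 — 2 poles at s=0, type 2.
K_a = lim_{s→0} s^2·G(s) = 300·15 / 19 = 4500/19.
r(t) = t^2 gives R(s) = 2/s^3.
e_ss = 2/K_a = 2/(4500/19) = 19/2250.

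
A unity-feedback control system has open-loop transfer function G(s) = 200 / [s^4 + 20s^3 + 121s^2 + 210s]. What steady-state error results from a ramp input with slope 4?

4.2

Lowest-order denominator term is 210s, so the open loop has 1 pole at the origin → type 1 system.
K_v = lim_{s→0} s·G(s) = 200 / 210 = 20/21.
e_ss = 4/K_v = 4/(20/21) = 4.2.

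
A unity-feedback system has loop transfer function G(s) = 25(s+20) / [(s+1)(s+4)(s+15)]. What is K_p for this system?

25/3

The open loop has no poles at the origin → type 0 system.
K_p = lim_{s→0} G(s) = 25·20 / (1·4·15) = 25/3.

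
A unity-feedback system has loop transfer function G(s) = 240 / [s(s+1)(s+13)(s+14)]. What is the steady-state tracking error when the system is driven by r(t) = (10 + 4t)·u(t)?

The open loop has one pole at the origin → type 1 system. Taking each input component in turn:
  • 10: tracked with zero error.
  • 4t: e_ss = 4/K_v with K_v=120/91 → 91/30.
Total e_ss = 91/30.

91/30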